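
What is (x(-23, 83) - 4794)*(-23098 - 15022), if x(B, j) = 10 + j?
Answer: 179202120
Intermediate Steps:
(x(-23, 83) - 4794)*(-23098 - 15022) = ((10 + 83) - 4794)*(-23098 - 15022) = (93 - 4794)*(-38120) = -4701*(-38120) = 179202120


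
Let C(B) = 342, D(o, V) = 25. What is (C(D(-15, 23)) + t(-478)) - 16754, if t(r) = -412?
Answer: -16824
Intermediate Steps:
(C(D(-15, 23)) + t(-478)) - 16754 = (342 - 412) - 16754 = -70 - 16754 = -16824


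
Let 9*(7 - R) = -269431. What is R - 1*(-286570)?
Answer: 2848624/9 ≈ 3.1651e+5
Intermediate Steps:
R = 269494/9 (R = 7 - ⅑*(-269431) = 7 + 269431/9 = 269494/9 ≈ 29944.)
R - 1*(-286570) = 269494/9 - 1*(-286570) = 269494/9 + 286570 = 2848624/9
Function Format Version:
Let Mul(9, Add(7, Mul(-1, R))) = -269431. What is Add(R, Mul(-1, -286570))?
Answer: Rational(2848624, 9) ≈ 3.1651e+5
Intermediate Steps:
R = Rational(269494, 9) (R = Add(7, Mul(Rational(-1, 9), -269431)) = Add(7, Rational(269431, 9)) = Rational(269494, 9) ≈ 29944.)
Add(R, Mul(-1, -286570)) = Add(Rational(269494, 9), Mul(-1, -286570)) = Add(Rational(269494, 9), 286570) = Rational(2848624, 9)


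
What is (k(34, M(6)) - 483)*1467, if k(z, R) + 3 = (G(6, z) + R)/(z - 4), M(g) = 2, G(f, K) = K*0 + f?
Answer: -3562854/5 ≈ -7.1257e+5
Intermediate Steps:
G(f, K) = f (G(f, K) = 0 + f = f)
k(z, R) = -3 + (6 + R)/(-4 + z) (k(z, R) = -3 + (6 + R)/(z - 4) = -3 + (6 + R)/(-4 + z))
(k(34, M(6)) - 483)*1467 = ((18 + 2 - 3*34)/(-4 + 34) - 483)*1467 = ((18 + 2 - 102)/30 - 483)*1467 = ((1/30)*(-82) - 483)*1467 = (-41/15 - 483)*1467 = -7286/15*1467 = -3562854/5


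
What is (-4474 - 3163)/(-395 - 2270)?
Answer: 7637/2665 ≈ 2.8657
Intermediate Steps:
(-4474 - 3163)/(-395 - 2270) = -7637/(-2665) = -7637*(-1/2665) = 7637/2665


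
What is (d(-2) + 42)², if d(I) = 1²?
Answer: 1849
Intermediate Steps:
d(I) = 1
(d(-2) + 42)² = (1 + 42)² = 43² = 1849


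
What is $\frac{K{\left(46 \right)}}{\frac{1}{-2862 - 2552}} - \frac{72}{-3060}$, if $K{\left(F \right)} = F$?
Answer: $- \frac{21168738}{85} \approx -2.4904 \cdot 10^{5}$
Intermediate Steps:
$\frac{K{\left(46 \right)}}{\frac{1}{-2862 - 2552}} - \frac{72}{-3060} = \frac{46}{\frac{1}{-2862 - 2552}} - \frac{72}{-3060} = \frac{46}{\frac{1}{-5414}} - - \frac{2}{85} = \frac{46}{- \frac{1}{5414}} + \frac{2}{85} = 46 \left(-5414\right) + \frac{2}{85} = -249044 + \frac{2}{85} = - \frac{21168738}{85}$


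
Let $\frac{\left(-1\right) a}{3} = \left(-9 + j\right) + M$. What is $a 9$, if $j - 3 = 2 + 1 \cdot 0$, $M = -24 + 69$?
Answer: $-1107$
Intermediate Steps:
$M = 45$
$j = 5$ ($j = 3 + \left(2 + 1 \cdot 0\right) = 3 + \left(2 + 0\right) = 3 + 2 = 5$)
$a = -123$ ($a = - 3 \left(\left(-9 + 5\right) + 45\right) = - 3 \left(-4 + 45\right) = \left(-3\right) 41 = -123$)
$a 9 = \left(-123\right) 9 = -1107$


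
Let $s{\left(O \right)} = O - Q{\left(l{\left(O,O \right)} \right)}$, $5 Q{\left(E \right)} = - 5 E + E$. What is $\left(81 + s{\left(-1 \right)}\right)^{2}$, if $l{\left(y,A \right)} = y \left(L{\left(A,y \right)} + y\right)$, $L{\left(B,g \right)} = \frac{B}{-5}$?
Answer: $\frac{4064256}{625} \approx 6502.8$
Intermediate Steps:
$L{\left(B,g \right)} = - \frac{B}{5}$ ($L{\left(B,g \right)} = B \left(- \frac{1}{5}\right) = - \frac{B}{5}$)
$l{\left(y,A \right)} = y \left(y - \frac{A}{5}\right)$ ($l{\left(y,A \right)} = y \left(- \frac{A}{5} + y\right) = y \left(y - \frac{A}{5}\right)$)
$Q{\left(E \right)} = - \frac{4 E}{5}$ ($Q{\left(E \right)} = \frac{- 5 E + E}{5} = \frac{\left(-4\right) E}{5} = - \frac{4 E}{5}$)
$s{\left(O \right)} = O + \frac{16 O^{2}}{25}$ ($s{\left(O \right)} = O - - \frac{4 \frac{O \left(- O + 5 O\right)}{5}}{5} = O - - \frac{4 \frac{O 4 O}{5}}{5} = O - - \frac{4 \frac{4 O^{2}}{5}}{5} = O - - \frac{16 O^{2}}{25} = O + \frac{16 O^{2}}{25}$)
$\left(81 + s{\left(-1 \right)}\right)^{2} = \left(81 + \frac{1}{25} \left(-1\right) \left(25 + 16 \left(-1\right)\right)\right)^{2} = \left(81 + \frac{1}{25} \left(-1\right) \left(25 - 16\right)\right)^{2} = \left(81 + \frac{1}{25} \left(-1\right) 9\right)^{2} = \left(81 - \frac{9}{25}\right)^{2} = \left(\frac{2016}{25}\right)^{2} = \frac{4064256}{625}$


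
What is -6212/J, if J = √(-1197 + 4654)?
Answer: -6212*√3457/3457 ≈ -105.65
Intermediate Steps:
J = √3457 ≈ 58.796
-6212/J = -6212*√3457/3457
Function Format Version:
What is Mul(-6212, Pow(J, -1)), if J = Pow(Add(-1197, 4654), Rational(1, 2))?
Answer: Mul(Rational(-6212, 3457), Pow(3457, Rational(1, 2))) ≈ -105.65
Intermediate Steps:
J = Pow(3457, Rational(1, 2)) ≈ 58.796
Mul(-6212, Pow(J, -1)) = Mul(-6212, Pow(Pow(3457, Rational(1, 2)), -1)) = Mul(-6212, Mul(Rational(1, 3457), Pow(3457, Rational(1, 2)))) = Mul(Rational(-6212, 3457), Pow(3457, Rational(1, 2)))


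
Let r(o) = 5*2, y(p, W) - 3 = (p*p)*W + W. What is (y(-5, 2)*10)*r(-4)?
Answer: 5500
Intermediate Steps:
y(p, W) = 3 + W + W*p**2 (y(p, W) = 3 + ((p*p)*W + W) = 3 + (p**2*W + W) = 3 + (W*p**2 + W) = 3 + (W + W*p**2) = 3 + W + W*p**2)
r(o) = 10
(y(-5, 2)*10)*r(-4) = ((3 + 2 + 2*(-5)**2)*10)*10 = ((3 + 2 + 2*25)*10)*10 = ((3 + 2 + 50)*10)*10 = (55*10)*10 = 550*10 = 5500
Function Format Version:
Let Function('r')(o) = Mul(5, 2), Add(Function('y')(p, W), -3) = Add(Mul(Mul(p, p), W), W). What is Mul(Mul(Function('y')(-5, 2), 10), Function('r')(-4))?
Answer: 5500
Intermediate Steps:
Function('y')(p, W) = Add(3, W, Mul(W, Pow(p, 2))) (Function('y')(p, W) = Add(3, Add(Mul(Mul(p, p), W), W)) = Add(3, Add(Mul(Pow(p, 2), W), W)) = Add(3, Add(Mul(W, Pow(p, 2)), W)) = Add(3, Add(W, Mul(W, Pow(p, 2)))) = Add(3, W, Mul(W, Pow(p, 2))))
Function('r')(o) = 10
Mul(Mul(Function('y')(-5, 2), 10), Function('r')(-4)) = Mul(Mul(Add(3, 2, Mul(2, Pow(-5, 2))), 10), 10) = Mul(Mul(Add(3, 2, Mul(2, 25)), 10), 10) = Mul(Mul(Add(3, 2, 50), 10), 10) = Mul(Mul(55, 10), 10) = Mul(550, 10) = 5500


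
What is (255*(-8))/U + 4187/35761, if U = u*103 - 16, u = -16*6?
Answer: 14302561/44272118 ≈ 0.32306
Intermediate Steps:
u = -96
U = -9904 (U = -96*103 - 16 = -9888 - 16 = -9904)
(255*(-8))/U + 4187/35761 = (255*(-8))/(-9904) + 4187/35761 = -2040*(-1/9904) + 4187*(1/35761) = 255/1238 + 4187/35761 = 14302561/44272118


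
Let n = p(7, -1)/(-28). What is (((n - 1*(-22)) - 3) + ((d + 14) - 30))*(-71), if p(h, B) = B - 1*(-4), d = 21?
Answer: -47499/28 ≈ -1696.4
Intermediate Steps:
p(h, B) = 4 + B (p(h, B) = B + 4 = 4 + B)
n = -3/28 (n = (4 - 1)/(-28) = 3*(-1/28) = -3/28 ≈ -0.10714)
(((n - 1*(-22)) - 3) + ((d + 14) - 30))*(-71) = (((-3/28 - 1*(-22)) - 3) + ((21 + 14) - 30))*(-71) = (((-3/28 + 22) - 3) + (35 - 30))*(-71) = ((613/28 - 3) + 5)*(-71) = (529/28 + 5)*(-71) = (669/28)*(-71) = -47499/28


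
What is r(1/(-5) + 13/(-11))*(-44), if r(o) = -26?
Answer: 1144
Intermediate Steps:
r(1/(-5) + 13/(-11))*(-44) = -26*(-44) = 1144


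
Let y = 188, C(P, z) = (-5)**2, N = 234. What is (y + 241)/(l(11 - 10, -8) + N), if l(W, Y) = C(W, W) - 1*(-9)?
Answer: 429/268 ≈ 1.6007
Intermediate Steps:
C(P, z) = 25
l(W, Y) = 34 (l(W, Y) = 25 - 1*(-9) = 25 + 9 = 34)
(y + 241)/(l(11 - 10, -8) + N) = (188 + 241)/(34 + 234) = 429/268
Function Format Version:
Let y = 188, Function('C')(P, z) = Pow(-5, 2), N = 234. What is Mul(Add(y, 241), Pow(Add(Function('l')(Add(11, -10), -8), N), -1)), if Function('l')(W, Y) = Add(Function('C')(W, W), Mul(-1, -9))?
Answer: Rational(429, 268) ≈ 1.6007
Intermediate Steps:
Function('C')(P, z) = 25
Function('l')(W, Y) = 34 (Function('l')(W, Y) = Add(25, Mul(-1, -9)) = Add(25, 9) = 34)
Mul(Add(y, 241), Pow(Add(Function('l')(Add(11, -10), -8), N), -1)) = Mul(Add(188, 241), Pow(Add(34, 234), -1)) = Mul(429, Pow(268, -1)) = Mul(429, Rational(1, 268)) = Rational(429, 268)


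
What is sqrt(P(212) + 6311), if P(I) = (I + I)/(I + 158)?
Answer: sqrt(216033195)/185 ≈ 79.449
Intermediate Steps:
P(I) = 2*I/(158 + I) (P(I) = (2*I)/(158 + I) = 2*I/(158 + I))
sqrt(P(212) + 6311) = sqrt(2*212/(158 + 212) + 6311) = sqrt(2*212/370 + 6311) = sqrt(2*212*(1/370) + 6311) = sqrt(212/185 + 6311) = sqrt(1167747/185) = sqrt(216033195)/185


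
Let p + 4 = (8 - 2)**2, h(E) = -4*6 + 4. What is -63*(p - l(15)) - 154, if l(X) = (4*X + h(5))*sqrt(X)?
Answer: -2170 + 2520*sqrt(15) ≈ 7589.9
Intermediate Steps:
h(E) = -20 (h(E) = -24 + 4 = -20)
p = 32 (p = -4 + (8 - 2)**2 = -4 + 6**2 = -4 + 36 = 32)
l(X) = sqrt(X)*(-20 + 4*X) (l(X) = (4*X - 20)*sqrt(X) = (-20 + 4*X)*sqrt(X) = sqrt(X)*(-20 + 4*X))
-63*(p - l(15)) - 154 = -63*(32 - 4*sqrt(15)*(-5 + 15)) - 154 = -63*(32 - 4*sqrt(15)*10) - 154 = -63*(32 - 40*sqrt(15)) - 154 = (-2016 + 2520*sqrt(15)) - 154 = -2170 + 2520*sqrt(15)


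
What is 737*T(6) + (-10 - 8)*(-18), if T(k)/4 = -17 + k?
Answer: -32104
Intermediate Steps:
T(k) = -68 + 4*k (T(k) = 4*(-17 + k) = -68 + 4*k)
737*T(6) + (-10 - 8)*(-18) = 737*(-68 + 4*6) + (-10 - 8)*(-18) = 737*(-68 + 24) - 18*(-18) = 737*(-44) + 324 = -32428 + 324 = -32104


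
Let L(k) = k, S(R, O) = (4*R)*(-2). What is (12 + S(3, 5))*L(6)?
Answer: -72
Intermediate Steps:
S(R, O) = -8*R
(12 + S(3, 5))*L(6) = (12 - 8*3)*6 = (12 - 24)*6 = -12*6 = -72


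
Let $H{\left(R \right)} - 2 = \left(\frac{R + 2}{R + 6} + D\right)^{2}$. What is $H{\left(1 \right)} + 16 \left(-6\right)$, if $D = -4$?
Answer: $- \frac{3981}{49} \approx -81.245$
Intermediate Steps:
$H{\left(R \right)} = 2 + \left(-4 + \frac{2 + R}{6 + R}\right)^{2}$ ($H{\left(R \right)} = 2 + \left(\frac{R + 2}{R + 6} - 4\right)^{2} = 2 + \left(\frac{2 + R}{6 + R} - 4\right)^{2} = 2 + \left(-4 + \frac{2 + R}{6 + R}\right)^{2}$)
$H{\left(1 \right)} + 16 \left(-6\right) = \left(2 + \frac{\left(22 + 3 \cdot 1\right)^{2}}{\left(6 + 1\right)^{2}}\right) + 16 \left(-6\right) = \left(2 + \frac{\left(22 + 3\right)^{2}}{49}\right) - 96 = \left(2 + \frac{25^{2}}{49}\right) - 96 = \left(2 + \frac{1}{49} \cdot 625\right) - 96 = \left(2 + \frac{625}{49}\right) - 96 = \frac{723}{49} - 96 = - \frac{3981}{49}$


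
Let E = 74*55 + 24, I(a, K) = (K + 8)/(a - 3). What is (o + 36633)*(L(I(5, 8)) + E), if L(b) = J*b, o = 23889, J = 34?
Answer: 264239052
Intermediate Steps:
I(a, K) = (8 + K)/(-3 + a)
L(b) = 34*b
E = 4094 (E = 4070 + 24 = 4094)
(o + 36633)*(L(I(5, 8)) + E) = (23889 + 36633)*(34*((8 + 8)/(-3 + 5)) + 4094) = 60522*(34*(16/2) + 4094) = 60522*(34*((½)*16) + 4094) = 60522*(34*8 + 4094) = 60522*(272 + 4094) = 60522*4366 = 264239052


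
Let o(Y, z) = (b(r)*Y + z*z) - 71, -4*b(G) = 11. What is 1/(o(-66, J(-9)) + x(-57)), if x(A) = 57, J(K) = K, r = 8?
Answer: 2/497 ≈ 0.0040241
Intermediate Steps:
b(G) = -11/4 (b(G) = -1/4*11 = -11/4)
o(Y, z) = -71 + z**2 - 11*Y/4 (o(Y, z) = (-11*Y/4 + z*z) - 71 = (-11*Y/4 + z**2) - 71 = (z**2 - 11*Y/4) - 71 = -71 + z**2 - 11*Y/4)
1/(o(-66, J(-9)) + x(-57)) = 1/((-71 + (-9)**2 - 11/4*(-66)) + 57) = 1/((-71 + 81 + 363/2) + 57) = 1/(383/2 + 57) = 1/(497/2) = 2/497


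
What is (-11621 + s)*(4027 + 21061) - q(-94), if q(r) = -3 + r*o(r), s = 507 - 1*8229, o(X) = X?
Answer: -485286017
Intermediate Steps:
s = -7722 (s = 507 - 8229 = -7722)
q(r) = -3 + r**2 (q(r) = -3 + r*r = -3 + r**2)
(-11621 + s)*(4027 + 21061) - q(-94) = (-11621 - 7722)*(4027 + 21061) - (-3 + (-94)**2) = -19343*25088 - (-3 + 8836) = -485277184 - 1*8833 = -485277184 - 8833 = -485286017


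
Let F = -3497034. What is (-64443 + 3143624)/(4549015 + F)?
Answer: 439883/150283 ≈ 2.9270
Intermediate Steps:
(-64443 + 3143624)/(4549015 + F) = (-64443 + 3143624)/(4549015 - 3497034) = 3079181/1051981 = 3079181*(1/1051981) = 439883/150283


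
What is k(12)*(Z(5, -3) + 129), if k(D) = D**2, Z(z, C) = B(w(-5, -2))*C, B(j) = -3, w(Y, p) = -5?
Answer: 19872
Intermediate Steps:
Z(z, C) = -3*C
k(12)*(Z(5, -3) + 129) = 12**2*(-3*(-3) + 129) = 144*(9 + 129) = 144*138 = 19872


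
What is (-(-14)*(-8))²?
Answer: 12544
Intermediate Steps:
(-(-14)*(-8))² = (-1*112)² = (-112)² = 12544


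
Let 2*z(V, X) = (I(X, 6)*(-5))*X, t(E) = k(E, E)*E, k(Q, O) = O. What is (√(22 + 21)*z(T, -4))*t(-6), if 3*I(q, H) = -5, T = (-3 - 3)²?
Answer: -600*√43 ≈ -3934.5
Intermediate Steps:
T = 36 (T = (-6)² = 36)
I(q, H) = -5/3 (I(q, H) = (⅓)*(-5) = -5/3)
t(E) = E² (t(E) = E*E = E²)
z(V, X) = 25*X/6 (z(V, X) = ((-5/3*(-5))*X)/2 = (25*X/3)/2 = 25*X/6)
(√(22 + 21)*z(T, -4))*t(-6) = (√(22 + 21)*((25/6)*(-4)))*(-6)² = (√43*(-50/3))*36 = -50*√43/3*36 = -600*√43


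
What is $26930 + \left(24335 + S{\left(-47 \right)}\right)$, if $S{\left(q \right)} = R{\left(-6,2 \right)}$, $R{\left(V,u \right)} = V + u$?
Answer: $51261$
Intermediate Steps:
$S{\left(q \right)} = -4$ ($S{\left(q \right)} = -6 + 2 = -4$)
$26930 + \left(24335 + S{\left(-47 \right)}\right) = 26930 + \left(24335 - 4\right) = 26930 + 24331 = 51261$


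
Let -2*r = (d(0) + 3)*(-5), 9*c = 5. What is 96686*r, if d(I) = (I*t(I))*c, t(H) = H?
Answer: 725145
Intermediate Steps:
c = 5/9 (c = (⅑)*5 = 5/9 ≈ 0.55556)
d(I) = 5*I²/9 (d(I) = (I*I)*(5/9) = I²*(5/9) = 5*I²/9)
r = 15/2 (r = -((5/9)*0² + 3)*(-5)/2 = -((5/9)*0 + 3)*(-5)/2 = -(0 + 3)*(-5)/2 = -3*(-5)/2 = -½*(-15) = 15/2 ≈ 7.5000)
96686*r = 96686*(15/2) = 725145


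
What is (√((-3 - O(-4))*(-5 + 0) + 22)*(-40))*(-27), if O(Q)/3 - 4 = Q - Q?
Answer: 1080*√97 ≈ 10637.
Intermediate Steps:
O(Q) = 12 (O(Q) = 12 + 3*(Q - Q) = 12 + 3*0 = 12 + 0 = 12)
(√((-3 - O(-4))*(-5 + 0) + 22)*(-40))*(-27) = (√((-3 - 1*12)*(-5 + 0) + 22)*(-40))*(-27) = (√((-3 - 12)*(-5) + 22)*(-40))*(-27) = (√(-15*(-5) + 22)*(-40))*(-27) = (√(75 + 22)*(-40))*(-27) = (√97*(-40))*(-27) = -40*√97*(-27) = 1080*√97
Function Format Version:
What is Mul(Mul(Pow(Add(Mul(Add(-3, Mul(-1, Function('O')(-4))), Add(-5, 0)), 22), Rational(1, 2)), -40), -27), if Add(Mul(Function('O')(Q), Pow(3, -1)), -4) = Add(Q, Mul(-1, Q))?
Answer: Mul(1080, Pow(97, Rational(1, 2))) ≈ 10637.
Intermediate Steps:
Function('O')(Q) = 12 (Function('O')(Q) = Add(12, Mul(3, Add(Q, Mul(-1, Q)))) = Add(12, Mul(3, 0)) = Add(12, 0) = 12)
Mul(Mul(Pow(Add(Mul(Add(-3, Mul(-1, Function('O')(-4))), Add(-5, 0)), 22), Rational(1, 2)), -40), -27) = Mul(Mul(Pow(Add(Mul(Add(-3, Mul(-1, 12)), Add(-5, 0)), 22), Rational(1, 2)), -40), -27) = Mul(Mul(Pow(Add(Mul(Add(-3, -12), -5), 22), Rational(1, 2)), -40), -27) = Mul(Mul(Pow(Add(Mul(-15, -5), 22), Rational(1, 2)), -40), -27) = Mul(Mul(Pow(Add(75, 22), Rational(1, 2)), -40), -27) = Mul(Mul(Pow(97, Rational(1, 2)), -40), -27) = Mul(Mul(-40, Pow(97, Rational(1, 2))), -27) = Mul(1080, Pow(97, Rational(1, 2)))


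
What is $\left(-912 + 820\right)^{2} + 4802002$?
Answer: $4810466$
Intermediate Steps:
$\left(-912 + 820\right)^{2} + 4802002 = \left(-92\right)^{2} + 4802002 = 8464 + 4802002 = 4810466$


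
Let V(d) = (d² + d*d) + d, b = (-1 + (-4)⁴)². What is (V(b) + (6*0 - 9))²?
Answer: 71513513011249182756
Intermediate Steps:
b = 65025 (b = (-1 + 256)² = 255² = 65025)
V(d) = d + 2*d² (V(d) = (d² + d²) + d = 2*d² + d = d + 2*d²)
(V(b) + (6*0 - 9))² = (65025*(1 + 2*65025) + (6*0 - 9))² = (65025*(1 + 130050) + (0 - 9))² = (65025*130051 - 9)² = (8456566275 - 9)² = 8456566266² = 71513513011249182756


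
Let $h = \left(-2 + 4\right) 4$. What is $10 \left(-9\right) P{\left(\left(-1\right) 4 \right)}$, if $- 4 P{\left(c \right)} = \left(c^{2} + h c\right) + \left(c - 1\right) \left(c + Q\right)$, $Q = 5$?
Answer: $- \frac{945}{2} \approx -472.5$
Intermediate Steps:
$h = 8$ ($h = 2 \cdot 4 = 8$)
$P{\left(c \right)} = - 2 c - \frac{c^{2}}{4} - \frac{\left(-1 + c\right) \left(5 + c\right)}{4}$ ($P{\left(c \right)} = - \frac{\left(c^{2} + 8 c\right) + \left(c - 1\right) \left(c + 5\right)}{4} = - \frac{\left(c^{2} + 8 c\right) + \left(-1 + c\right) \left(5 + c\right)}{4} = - \frac{c^{2} + 8 c + \left(-1 + c\right) \left(5 + c\right)}{4} = - 2 c - \frac{c^{2}}{4} - \frac{\left(-1 + c\right) \left(5 + c\right)}{4}$)
$10 \left(-9\right) P{\left(\left(-1\right) 4 \right)} = 10 \left(-9\right) \left(\frac{5}{4} - 3 \left(\left(-1\right) 4\right) - \frac{\left(\left(-1\right) 4\right)^{2}}{2}\right) = - 90 \left(\frac{5}{4} - -12 - \frac{\left(-4\right)^{2}}{2}\right) = - 90 \left(\frac{5}{4} + 12 - 8\right) = \left(-90\right) \frac{21}{4} = - \frac{945}{2}$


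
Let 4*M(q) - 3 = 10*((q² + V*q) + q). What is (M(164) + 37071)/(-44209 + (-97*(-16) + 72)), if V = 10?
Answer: -435287/170340 ≈ -2.5554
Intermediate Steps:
M(q) = ¾ + 5*q²/2 + 55*q/2 (M(q) = ¾ + (10*((q² + 10*q) + q))/4 = ¾ + (10*(q² + 11*q))/4 = ¾ + (10*q² + 110*q)/4 = ¾ + (5*q²/2 + 55*q/2) = ¾ + 5*q²/2 + 55*q/2)
(M(164) + 37071)/(-44209 + (-97*(-16) + 72)) = ((¾ + (5/2)*164² + (55/2)*164) + 37071)/(-44209 + (-97*(-16) + 72)) = ((¾ + (5/2)*26896 + 4510) + 37071)/(-44209 + (1552 + 72)) = ((¾ + 67240 + 4510) + 37071)/(-44209 + 1624) = (287003/4 + 37071)/(-42585) = (435287/4)*(-1/42585) = -435287/170340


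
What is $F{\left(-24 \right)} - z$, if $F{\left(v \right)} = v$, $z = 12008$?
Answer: $-12032$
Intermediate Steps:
$F{\left(-24 \right)} - z = -24 - 12008 = -12032$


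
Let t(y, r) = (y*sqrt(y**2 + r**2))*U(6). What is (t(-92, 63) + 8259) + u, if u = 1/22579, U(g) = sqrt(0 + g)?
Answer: 186479962/22579 - 92*sqrt(74598) ≈ -16869.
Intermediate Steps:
U(g) = sqrt(g)
u = 1/22579 ≈ 4.4289e-5
t(y, r) = y*sqrt(6)*sqrt(r**2 + y**2) (t(y, r) = (y*sqrt(y**2 + r**2))*sqrt(6) = (y*sqrt(r**2 + y**2))*sqrt(6) = y*sqrt(6)*sqrt(r**2 + y**2))
(t(-92, 63) + 8259) + u = (-92*sqrt(6*63**2 + 6*(-92)**2) + 8259) + 1/22579 = (-92*sqrt(6*3969 + 6*8464) + 8259) + 1/22579 = (-92*sqrt(23814 + 50784) + 8259) + 1/22579 = (-92*sqrt(74598) + 8259) + 1/22579 = (8259 - 92*sqrt(74598)) + 1/22579 = 186479962/22579 - 92*sqrt(74598)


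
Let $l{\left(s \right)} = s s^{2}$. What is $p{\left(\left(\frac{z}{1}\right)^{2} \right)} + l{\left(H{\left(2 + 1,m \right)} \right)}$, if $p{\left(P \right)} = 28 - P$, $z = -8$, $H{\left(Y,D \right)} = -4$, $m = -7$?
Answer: $-100$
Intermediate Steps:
$l{\left(s \right)} = s^{3}$
$p{\left(\left(\frac{z}{1}\right)^{2} \right)} + l{\left(H{\left(2 + 1,m \right)} \right)} = \left(28 - \left(- \frac{8}{1}\right)^{2}\right) + \left(-4\right)^{3} = \left(28 - \left(\left(-8\right) 1\right)^{2}\right) - 64 = \left(28 - \left(-8\right)^{2}\right) - 64 = \left(28 - 64\right) - 64 = -36 - 64 = -100$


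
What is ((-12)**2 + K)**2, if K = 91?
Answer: 55225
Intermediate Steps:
((-12)**2 + K)**2 = ((-12)**2 + 91)**2 = (144 + 91)**2 = 235**2 = 55225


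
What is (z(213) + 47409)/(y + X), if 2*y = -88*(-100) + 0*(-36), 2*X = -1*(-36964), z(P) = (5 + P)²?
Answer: 94933/22882 ≈ 4.1488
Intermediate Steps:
X = 18482 (X = (-1*(-36964))/2 = (½)*36964 = 18482)
y = 4400 (y = (-88*(-100) + 0*(-36))/2 = (8800 + 0)/2 = (½)*8800 = 4400)
(z(213) + 47409)/(y + X) = ((5 + 213)² + 47409)/(4400 + 18482) = (218² + 47409)/22882 = (47524 + 47409)*(1/22882) = 94933*(1/22882) = 94933/22882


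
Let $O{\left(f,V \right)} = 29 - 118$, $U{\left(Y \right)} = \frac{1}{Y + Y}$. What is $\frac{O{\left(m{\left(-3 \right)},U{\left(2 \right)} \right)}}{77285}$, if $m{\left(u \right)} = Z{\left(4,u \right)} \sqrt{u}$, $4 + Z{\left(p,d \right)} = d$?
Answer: $- \frac{89}{77285} \approx -0.0011516$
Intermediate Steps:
$Z{\left(p,d \right)} = -4 + d$
$m{\left(u \right)} = \sqrt{u} \left(-4 + u\right)$ ($m{\left(u \right)} = \left(-4 + u\right) \sqrt{u} = \sqrt{u} \left(-4 + u\right)$)
$U{\left(Y \right)} = \frac{1}{2 Y}$
$O{\left(f,V \right)} = -89$ ($O{\left(f,V \right)} = 29 - 118 = -89$)
$\frac{O{\left(m{\left(-3 \right)},U{\left(2 \right)} \right)}}{77285} = - \frac{89}{77285}$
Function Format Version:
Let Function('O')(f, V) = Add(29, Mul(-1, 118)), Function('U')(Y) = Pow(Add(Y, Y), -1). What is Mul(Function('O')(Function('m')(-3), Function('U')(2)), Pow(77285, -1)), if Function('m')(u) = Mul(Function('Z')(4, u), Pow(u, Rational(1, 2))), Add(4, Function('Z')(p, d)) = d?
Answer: Rational(-89, 77285) ≈ -0.0011516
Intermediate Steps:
Function('Z')(p, d) = Add(-4, d)
Function('m')(u) = Mul(Pow(u, Rational(1, 2)), Add(-4, u)) (Function('m')(u) = Mul(Add(-4, u), Pow(u, Rational(1, 2))) = Mul(Pow(u, Rational(1, 2)), Add(-4, u)))
Function('U')(Y) = Mul(Rational(1, 2), Pow(Y, -1)) (Function('U')(Y) = Pow(Mul(2, Y), -1) = Mul(Rational(1, 2), Pow(Y, -1)))
Function('O')(f, V) = -89 (Function('O')(f, V) = Add(29, -118) = -89)
Mul(Function('O')(Function('m')(-3), Function('U')(2)), Pow(77285, -1)) = Mul(-89, Pow(77285, -1)) = Mul(-89, Rational(1, 77285)) = Rational(-89, 77285)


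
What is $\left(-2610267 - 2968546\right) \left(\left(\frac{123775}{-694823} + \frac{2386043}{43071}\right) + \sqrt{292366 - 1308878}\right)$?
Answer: $- \frac{9219247575764033932}{29926721433} - 44630504 i \sqrt{15883} \approx -3.0806 \cdot 10^{8} - 5.6247 \cdot 10^{9} i$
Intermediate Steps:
$\left(-2610267 - 2968546\right) \left(\left(\frac{123775}{-694823} + \frac{2386043}{43071}\right) + \sqrt{292366 - 1308878}\right) = - 5578813 \left(\left(123775 \left(- \frac{1}{694823}\right) + 2386043 \cdot \frac{1}{43071}\right) + \sqrt{-1016512}\right) = - 5578813 \left(\left(- \frac{123775}{694823} + \frac{2386043}{43071}\right) + 8 i \sqrt{15883}\right) = - 5578813 \left(\frac{1652546442364}{29926721433} + 8 i \sqrt{15883}\right) = - \frac{9219247575764033932}{29926721433} - 44630504 i \sqrt{15883}$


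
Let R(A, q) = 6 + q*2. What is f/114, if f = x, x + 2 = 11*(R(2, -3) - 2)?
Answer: -4/19 ≈ -0.21053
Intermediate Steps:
R(A, q) = 6 + 2*q
x = -24 (x = -2 + 11*((6 + 2*(-3)) - 2) = -2 + 11*((6 - 6) - 2) = -2 + 11*(0 - 2) = -2 + 11*(-2) = -2 - 22 = -24)
f = -24
f/114 = -24/114 = -24*1/114 = -4/19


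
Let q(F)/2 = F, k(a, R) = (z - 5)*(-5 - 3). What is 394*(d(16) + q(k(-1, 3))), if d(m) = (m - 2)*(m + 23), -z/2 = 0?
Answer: 246644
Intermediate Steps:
z = 0 (z = -2*0 = 0)
k(a, R) = 40 (k(a, R) = (0 - 5)*(-5 - 3) = -5*(-8) = 40)
q(F) = 2*F
d(m) = (-2 + m)*(23 + m)
394*(d(16) + q(k(-1, 3))) = 394*((-46 + 16**2 + 21*16) + 2*40) = 394*((-46 + 256 + 336) + 80) = 394*(546 + 80) = 394*626 = 246644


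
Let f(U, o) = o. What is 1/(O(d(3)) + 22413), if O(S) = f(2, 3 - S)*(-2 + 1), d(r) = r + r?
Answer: 1/22416 ≈ 4.4611e-5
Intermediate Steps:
d(r) = 2*r
O(S) = -3 + S (O(S) = (3 - S)*(-2 + 1) = (3 - S)*(-1) = -3 + S)
1/(O(d(3)) + 22413) = 1/((-3 + 2*3) + 22413) = 1/((-3 + 6) + 22413) = 1/(3 + 22413) = 1/22416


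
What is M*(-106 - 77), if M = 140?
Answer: -25620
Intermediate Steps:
M*(-106 - 77) = 140*(-106 - 77) = 140*(-183) = -25620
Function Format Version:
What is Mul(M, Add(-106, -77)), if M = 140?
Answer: -25620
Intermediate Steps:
Mul(M, Add(-106, -77)) = Mul(140, Add(-106, -77)) = Mul(140, -183) = -25620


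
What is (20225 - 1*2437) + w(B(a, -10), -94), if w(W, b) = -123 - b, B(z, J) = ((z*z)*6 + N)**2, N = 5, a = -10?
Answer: 17759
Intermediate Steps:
B(z, J) = (5 + 6*z**2)**2 (B(z, J) = ((z*z)*6 + 5)**2 = (z**2*6 + 5)**2 = (6*z**2 + 5)**2 = (5 + 6*z**2)**2)
(20225 - 1*2437) + w(B(a, -10), -94) = (20225 - 1*2437) + (-123 - 1*(-94)) = (20225 - 2437) + (-123 + 94) = 17788 - 29 = 17759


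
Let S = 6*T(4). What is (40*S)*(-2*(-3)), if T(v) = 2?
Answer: 2880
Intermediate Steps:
S = 12 (S = 6*2 = 12)
(40*S)*(-2*(-3)) = (40*12)*(-2*(-3)) = 480*6 = 2880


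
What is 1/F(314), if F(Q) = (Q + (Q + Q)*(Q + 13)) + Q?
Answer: 1/205984 ≈ 4.8547e-6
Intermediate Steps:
F(Q) = 2*Q + 2*Q*(13 + Q) (F(Q) = (Q + (2*Q)*(13 + Q)) + Q = (Q + 2*Q*(13 + Q)) + Q = 2*Q + 2*Q*(13 + Q))
1/F(314) = 1/(2*314*(14 + 314)) = 1/(2*314*328) = 1/205984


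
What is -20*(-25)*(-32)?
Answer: -16000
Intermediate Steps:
-20*(-25)*(-32) = 500*(-32) = -16000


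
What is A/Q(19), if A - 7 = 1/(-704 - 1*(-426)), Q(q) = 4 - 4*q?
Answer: -1945/20016 ≈ -0.097172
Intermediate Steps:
A = 1945/278 (A = 7 + 1/(-704 - 1*(-426)) = 7 + 1/(-704 + 426) = 7 + 1/(-278) = 7 - 1/278 = 1945/278 ≈ 6.9964)
A/Q(19) = 1945/(278*(4 - 4*19)) = 1945/(278*(4 - 76)) = (1945/278)/(-72) = (1945/278)*(-1/72) = -1945/20016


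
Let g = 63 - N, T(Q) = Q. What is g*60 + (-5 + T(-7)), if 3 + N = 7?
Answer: 3528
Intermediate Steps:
N = 4 (N = -3 + 7 = 4)
g = 59 (g = 63 - 1*4 = 63 - 4 = 59)
g*60 + (-5 + T(-7)) = 59*60 + (-5 - 7) = 3540 - 12 = 3528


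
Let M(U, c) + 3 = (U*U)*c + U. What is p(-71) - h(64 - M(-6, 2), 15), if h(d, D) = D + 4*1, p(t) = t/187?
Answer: -3624/187 ≈ -19.380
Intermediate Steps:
p(t) = t/187 (p(t) = t*(1/187) = t/187)
M(U, c) = -3 + U + c*U**2 (M(U, c) = -3 + ((U*U)*c + U) = -3 + (U**2*c + U) = -3 + (c*U**2 + U) = -3 + (U + c*U**2) = -3 + U + c*U**2)
h(d, D) = 4 + D (h(d, D) = D + 4 = 4 + D)
p(-71) - h(64 - M(-6, 2), 15) = (1/187)*(-71) - (4 + 15) = -71/187 - 1*19 = -71/187 - 19 = -3624/187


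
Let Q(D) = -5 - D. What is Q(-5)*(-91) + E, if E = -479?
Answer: -479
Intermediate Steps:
Q(-5)*(-91) + E = (-5 - 1*(-5))*(-91) - 479 = (-5 + 5)*(-91) - 479 = 0*(-91) - 479 = 0 - 479 = -479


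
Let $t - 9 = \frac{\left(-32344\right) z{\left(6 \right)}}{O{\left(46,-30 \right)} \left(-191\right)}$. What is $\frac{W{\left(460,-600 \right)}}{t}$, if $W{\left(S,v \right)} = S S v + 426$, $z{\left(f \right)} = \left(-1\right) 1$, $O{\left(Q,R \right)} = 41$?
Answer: $- \frac{994220423994}{38135} \approx -2.6071 \cdot 10^{7}$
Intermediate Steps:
$z{\left(f \right)} = -1$
$t = \frac{38135}{7831}$ ($t = 9 + \frac{\left(-32344\right) \left(-1\right)}{41 \left(-191\right)} = 9 + \frac{32344}{-7831} = 9 + 32344 \left(- \frac{1}{7831}\right) = 9 - \frac{32344}{7831} = \frac{38135}{7831} \approx 4.8698$)
$W{\left(S,v \right)} = 426 + v S^{2}$ ($W{\left(S,v \right)} = S^{2} v + 426 = v S^{2} + 426 = 426 + v S^{2}$)
$\frac{W{\left(460,-600 \right)}}{t} = \frac{426 - 600 \cdot 460^{2}}{\frac{38135}{7831}} = \left(426 - 126960000\right) \frac{7831}{38135} = \left(-126959574\right) \frac{7831}{38135} = - \frac{994220423994}{38135}$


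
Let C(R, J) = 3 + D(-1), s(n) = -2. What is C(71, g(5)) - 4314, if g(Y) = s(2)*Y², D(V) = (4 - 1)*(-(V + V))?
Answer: -4305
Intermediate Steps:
D(V) = -6*V (D(V) = 3*(-2*V) = -6*V)
g(Y) = -2*Y²
C(R, J) = 9 (C(R, J) = 3 - 6*(-1) = 3 + 6 = 9)
C(71, g(5)) - 4314 = 9 - 4314 = -4305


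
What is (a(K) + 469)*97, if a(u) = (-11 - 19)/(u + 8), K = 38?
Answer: 1044884/23 ≈ 45430.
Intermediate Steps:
a(u) = -30/(8 + u)
(a(K) + 469)*97 = (-30/(8 + 38) + 469)*97 = (-30/46 + 469)*97 = (-30*1/46 + 469)*97 = (-15/23 + 469)*97 = (10772/23)*97 = 1044884/23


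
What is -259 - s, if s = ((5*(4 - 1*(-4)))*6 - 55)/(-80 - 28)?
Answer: -27787/108 ≈ -257.29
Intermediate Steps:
s = -185/108 (s = ((5*(4 + 4))*6 - 55)/(-108) = ((5*8)*6 - 55)*(-1/108) = (40*6 - 55)*(-1/108) = (240 - 55)*(-1/108) = 185*(-1/108) = -185/108 ≈ -1.7130)
-259 - s = -259 - 1*(-185/108) = -259 + 185/108 = -27787/108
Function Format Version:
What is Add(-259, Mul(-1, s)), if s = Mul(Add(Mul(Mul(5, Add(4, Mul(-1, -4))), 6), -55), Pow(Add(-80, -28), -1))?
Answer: Rational(-27787, 108) ≈ -257.29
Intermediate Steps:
s = Rational(-185, 108) (s = Mul(Add(Mul(Mul(5, Add(4, 4)), 6), -55), Pow(-108, -1)) = Mul(Add(Mul(Mul(5, 8), 6), -55), Rational(-1, 108)) = Mul(Add(Mul(40, 6), -55), Rational(-1, 108)) = Mul(Add(240, -55), Rational(-1, 108)) = Mul(185, Rational(-1, 108)) = Rational(-185, 108) ≈ -1.7130)
Add(-259, Mul(-1, s)) = Add(-259, Mul(-1, Rational(-185, 108))) = Add(-259, Rational(185, 108)) = Rational(-27787, 108)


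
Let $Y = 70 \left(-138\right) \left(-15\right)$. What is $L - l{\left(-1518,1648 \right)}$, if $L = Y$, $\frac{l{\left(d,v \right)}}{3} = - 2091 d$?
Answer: $-9377514$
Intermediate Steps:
$l{\left(d,v \right)} = - 6273 d$ ($l{\left(d,v \right)} = 3 \left(- 2091 d\right) = - 6273 d$)
$Y = 144900$ ($Y = \left(-9660\right) \left(-15\right) = 144900$)
$L = 144900$
$L - l{\left(-1518,1648 \right)} = 144900 - \left(-6273\right) \left(-1518\right) = 144900 - 9522414 = -9377514$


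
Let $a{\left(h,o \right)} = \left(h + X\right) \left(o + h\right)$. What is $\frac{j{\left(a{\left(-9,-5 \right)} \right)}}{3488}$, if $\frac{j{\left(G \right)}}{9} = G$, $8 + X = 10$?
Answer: $\frac{441}{1744} \approx 0.25287$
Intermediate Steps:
$X = 2$ ($X = -8 + 10 = 2$)
$a{\left(h,o \right)} = \left(2 + h\right) \left(h + o\right)$ ($a{\left(h,o \right)} = \left(h + 2\right) \left(o + h\right) = \left(2 + h\right) \left(h + o\right)$)
$j{\left(G \right)} = 9 G$
$\frac{j{\left(a{\left(-9,-5 \right)} \right)}}{3488} = \frac{9 \left(\left(-9\right)^{2} + 2 \left(-9\right) + 2 \left(-5\right) - -45\right)}{3488} = 9 \left(81 - 18 - 10 + 45\right) \frac{1}{3488} = 9 \cdot 98 \cdot \frac{1}{3488} = 882 \cdot \frac{1}{3488} = \frac{441}{1744}$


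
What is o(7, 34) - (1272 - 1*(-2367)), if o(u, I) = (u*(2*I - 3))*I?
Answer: 11831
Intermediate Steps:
o(u, I) = I*u*(-3 + 2*I) (o(u, I) = (u*(-3 + 2*I))*I = I*u*(-3 + 2*I))
o(7, 34) - (1272 - 1*(-2367)) = 34*7*(-3 + 2*34) - (1272 - 1*(-2367)) = 34*7*(-3 + 68) - (1272 + 2367) = 34*7*65 - 1*3639 = 15470 - 3639 = 11831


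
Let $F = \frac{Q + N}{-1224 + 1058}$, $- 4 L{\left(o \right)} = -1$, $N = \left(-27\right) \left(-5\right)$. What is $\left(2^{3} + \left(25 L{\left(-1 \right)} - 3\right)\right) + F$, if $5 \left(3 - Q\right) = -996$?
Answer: $\frac{15303}{1660} \approx 9.2187$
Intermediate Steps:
$N = 135$
$Q = \frac{1011}{5}$ ($Q = 3 - - \frac{996}{5} = 3 + \frac{996}{5} = \frac{1011}{5} \approx 202.2$)
$L{\left(o \right)} = \frac{1}{4}$ ($L{\left(o \right)} = \left(- \frac{1}{4}\right) \left(-1\right) = \frac{1}{4}$)
$F = - \frac{843}{415}$ ($F = \frac{\frac{1011}{5} + 135}{-1224 + 1058} = \frac{1686}{5 \left(-166\right)} = \frac{1686}{5} \left(- \frac{1}{166}\right) = - \frac{843}{415} \approx -2.0313$)
$\left(2^{3} + \left(25 L{\left(-1 \right)} - 3\right)\right) + F = \left(2^{3} + \left(25 \cdot \frac{1}{4} - 3\right)\right) - \frac{843}{415} = \left(8 + \left(\frac{25}{4} - 3\right)\right) - \frac{843}{415} = \left(8 + \frac{13}{4}\right) - \frac{843}{415} = \frac{45}{4} - \frac{843}{415} = \frac{15303}{1660}$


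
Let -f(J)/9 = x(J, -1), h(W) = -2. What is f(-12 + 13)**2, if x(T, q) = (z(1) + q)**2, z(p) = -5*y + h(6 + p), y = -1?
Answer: 1296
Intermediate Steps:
z(p) = 3 (z(p) = -5*(-1) - 2 = 5 - 2 = 3)
x(T, q) = (3 + q)**2
f(J) = -36 (f(J) = -9*(3 - 1)**2 = -9*2**2 = -9*4 = -36)
f(-12 + 13)**2 = (-36)**2 = 1296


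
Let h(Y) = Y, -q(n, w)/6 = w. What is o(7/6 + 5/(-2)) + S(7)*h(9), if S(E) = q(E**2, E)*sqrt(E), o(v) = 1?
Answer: 1 - 378*sqrt(7) ≈ -999.09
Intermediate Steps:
q(n, w) = -6*w
S(E) = -6*E**(3/2) (S(E) = (-6*E)*sqrt(E) = -6*E**(3/2))
o(7/6 + 5/(-2)) + S(7)*h(9) = 1 - 42*sqrt(7)*9 = 1 - 378*sqrt(7)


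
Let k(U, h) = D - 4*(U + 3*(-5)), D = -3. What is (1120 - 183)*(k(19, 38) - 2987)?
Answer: -2816622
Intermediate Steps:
k(U, h) = 57 - 4*U (k(U, h) = -3 - 4*(U + 3*(-5)) = -3 - 4*(U - 15) = -3 - 4*(-15 + U) = -3 + (60 - 4*U) = 57 - 4*U)
(1120 - 183)*(k(19, 38) - 2987) = (1120 - 183)*((57 - 4*19) - 2987) = 937*((57 - 76) - 2987) = 937*(-19 - 2987) = 937*(-3006) = -2816622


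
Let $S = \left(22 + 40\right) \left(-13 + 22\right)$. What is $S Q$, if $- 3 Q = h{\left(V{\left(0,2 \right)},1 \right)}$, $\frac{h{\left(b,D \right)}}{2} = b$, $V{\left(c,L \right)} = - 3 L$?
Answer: $2232$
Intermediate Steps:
$h{\left(b,D \right)} = 2 b$
$S = 558$ ($S = 62 \cdot 9 = 558$)
$Q = 4$ ($Q = - \frac{2 \left(\left(-3\right) 2\right)}{3} = - \frac{2 \left(-6\right)}{3} = \left(- \frac{1}{3}\right) \left(-12\right) = 4$)
$S Q = 558 \cdot 4 = 2232$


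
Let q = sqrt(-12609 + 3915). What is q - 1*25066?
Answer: -25066 + 3*I*sqrt(966) ≈ -25066.0 + 93.242*I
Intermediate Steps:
q = 3*I*sqrt(966) (q = sqrt(-8694) = 3*I*sqrt(966) ≈ 93.242*I)
q - 1*25066 = 3*I*sqrt(966) - 1*25066 = 3*I*sqrt(966) - 25066 = -25066 + 3*I*sqrt(966)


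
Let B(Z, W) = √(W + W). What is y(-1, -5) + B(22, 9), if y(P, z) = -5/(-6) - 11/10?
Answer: -4/15 + 3*√2 ≈ 3.9760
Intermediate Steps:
B(Z, W) = √2*√W (B(Z, W) = √(2*W) = √2*√W)
y(P, z) = -4/15 (y(P, z) = -5*(-⅙) - 11*⅒ = ⅚ - 11/10 = -4/15)
y(-1, -5) + B(22, 9) = -4/15 + √2*√9 = -4/15 + √2*3 = -4/15 + 3*√2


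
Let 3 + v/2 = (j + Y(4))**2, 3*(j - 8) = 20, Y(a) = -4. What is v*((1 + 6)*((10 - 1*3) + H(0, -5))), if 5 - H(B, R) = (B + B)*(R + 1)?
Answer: 55832/3 ≈ 18611.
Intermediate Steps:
H(B, R) = 5 - 2*B*(1 + R) (H(B, R) = 5 - (B + B)*(R + 1) = 5 - 2*B*(1 + R))
j = 44/3 (j = 8 + (1/3)*20 = 8 + 20/3 = 44/3 ≈ 14.667)
v = 1994/9 (v = -6 + 2*(44/3 - 4)**2 = -6 + 2*(32/3)**2 = -6 + 2*(1024/9) = -6 + 2048/9 = 1994/9 ≈ 221.56)
v*((1 + 6)*((10 - 1*3) + H(0, -5))) = 1994*((1 + 6)*((10 - 1*3) + (5 - 2*0 - 2*0*(-5))))/9 = 1994*(7*((10 - 3) + (5 + 0 + 0)))/9 = 1994*(7*(7 + 5))/9 = 1994*(7*12)/9 = (1994/9)*84 = 55832/3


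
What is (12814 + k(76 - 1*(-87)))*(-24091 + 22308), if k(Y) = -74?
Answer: -22715420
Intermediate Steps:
(12814 + k(76 - 1*(-87)))*(-24091 + 22308) = (12814 - 74)*(-24091 + 22308) = 12740*(-1783) = -22715420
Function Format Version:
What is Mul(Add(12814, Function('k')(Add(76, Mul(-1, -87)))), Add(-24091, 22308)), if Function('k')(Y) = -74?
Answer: -22715420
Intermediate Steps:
Mul(Add(12814, Function('k')(Add(76, Mul(-1, -87)))), Add(-24091, 22308)) = Mul(Add(12814, -74), Add(-24091, 22308)) = Mul(12740, -1783) = -22715420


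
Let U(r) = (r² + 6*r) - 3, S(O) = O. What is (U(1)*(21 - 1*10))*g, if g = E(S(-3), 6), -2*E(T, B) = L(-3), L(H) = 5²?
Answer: -550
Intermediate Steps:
L(H) = 25
E(T, B) = -25/2 (E(T, B) = -½*25 = -25/2)
g = -25/2 ≈ -12.500
U(r) = -3 + r² + 6*r
(U(1)*(21 - 1*10))*g = ((-3 + 1² + 6*1)*(21 - 1*10))*(-25/2) = ((-3 + 1 + 6)*(21 - 10))*(-25/2) = (4*11)*(-25/2) = 44*(-25/2) = -550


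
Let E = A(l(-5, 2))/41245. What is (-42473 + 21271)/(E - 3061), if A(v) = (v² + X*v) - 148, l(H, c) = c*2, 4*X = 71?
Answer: 437238245/63125503 ≈ 6.9265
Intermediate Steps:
X = 71/4 (X = (¼)*71 = 71/4 ≈ 17.750)
l(H, c) = 2*c
A(v) = -148 + v² + 71*v/4 (A(v) = (v² + 71*v/4) - 148 = -148 + v² + 71*v/4)
E = -61/41245 (E = (-148 + (2*2)² + 71*(2*2)/4)/41245 = (-148 + 4² + (71/4)*4)*(1/41245) = (-148 + 16 + 71)*(1/41245) = -61*1/41245 = -61/41245 ≈ -0.0014790)
(-42473 + 21271)/(E - 3061) = (-42473 + 21271)/(-61/41245 - 3061) = -21202/(-126251006/41245) = -21202*(-41245/126251006) = 437238245/63125503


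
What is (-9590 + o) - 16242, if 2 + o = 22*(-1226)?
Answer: -52806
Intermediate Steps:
o = -26974 (o = -2 + 22*(-1226) = -2 - 26972 = -26974)
(-9590 + o) - 16242 = (-9590 - 26974) - 16242 = -36564 - 16242 = -52806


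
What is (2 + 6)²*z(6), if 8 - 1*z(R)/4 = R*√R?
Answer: 2048 - 1536*√6 ≈ -1714.4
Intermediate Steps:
z(R) = 32 - 4*R^(3/2) (z(R) = 32 - 4*R*√R = 32 - 4*R^(3/2))
(2 + 6)²*z(6) = (2 + 6)²*(32 - 24*√6) = 8²*(32 - 24*√6) = 64*(32 - 24*√6) = 2048 - 1536*√6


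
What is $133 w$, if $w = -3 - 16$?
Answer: $-2527$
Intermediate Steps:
$w = -19$ ($w = -3 - 16 = -19$)
$133 w = 133 \left(-19\right) = -2527$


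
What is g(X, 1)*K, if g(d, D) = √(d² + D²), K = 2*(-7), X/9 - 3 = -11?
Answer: -14*√5185 ≈ -1008.1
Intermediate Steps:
X = -72 (X = 27 + 9*(-11) = 27 - 99 = -72)
K = -14
g(d, D) = √(D² + d²)
g(X, 1)*K = √(1² + (-72)²)*(-14) = √(1 + 5184)*(-14) = √5185*(-14) = -14*√5185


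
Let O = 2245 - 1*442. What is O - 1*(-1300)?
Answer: 3103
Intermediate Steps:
O = 1803 (O = 2245 - 442 = 1803)
O - 1*(-1300) = 1803 - 1*(-1300) = 1803 + 1300 = 3103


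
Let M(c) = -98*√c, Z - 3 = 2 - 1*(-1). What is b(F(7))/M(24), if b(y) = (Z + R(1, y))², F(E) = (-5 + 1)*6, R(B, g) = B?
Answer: -√6/24 ≈ -0.10206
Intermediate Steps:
Z = 6 (Z = 3 + (2 - 1*(-1)) = 3 + (2 + 1) = 3 + 3 = 6)
F(E) = -24 (F(E) = -4*6 = -24)
b(y) = 49 (b(y) = (6 + 1)² = 7² = 49)
b(F(7))/M(24) = 49/((-196*√6)) = 49*(-√6/1176) = -√6/24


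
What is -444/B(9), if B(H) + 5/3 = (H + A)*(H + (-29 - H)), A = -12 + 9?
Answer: 1332/527 ≈ 2.5275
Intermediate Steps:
A = -3
B(H) = 256/3 - 29*H (B(H) = -5/3 + (H - 3)*(H + (-29 - H)) = -5/3 + (-3 + H)*(-29) = -5/3 + (87 - 29*H) = 256/3 - 29*H)
-444/B(9) = -444/(256/3 - 29*9) = -444/(256/3 - 261) = -444/(-527/3) = -444*(-3/527) = 1332/527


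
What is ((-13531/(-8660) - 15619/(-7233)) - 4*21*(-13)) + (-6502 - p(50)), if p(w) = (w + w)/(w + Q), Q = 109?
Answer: -5983287560487/1106600780 ≈ -5406.9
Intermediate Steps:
p(w) = 2*w/(109 + w) (p(w) = (w + w)/(w + 109) = (2*w)/(109 + w) = 2*w/(109 + w))
((-13531/(-8660) - 15619/(-7233)) - 4*21*(-13)) + (-6502 - p(50)) = ((-13531/(-8660) - 15619/(-7233)) - 4*21*(-13)) + (-6502 - 2*50/(109 + 50)) = ((-13531*(-1/8660) - 15619*(-1/7233)) - 84*(-13)) + (-6502 - 2*50/159) = ((13531/8660 + 15619/7233) + 1092) + (-6502 - 2*50/159) = (233130263/62637780 + 1092) + (-6502 - 1*100/159) = 68633586023/62637780 + (-6502 - 100/159) = 68633586023/62637780 - 1033918/159 = -5983287560487/1106600780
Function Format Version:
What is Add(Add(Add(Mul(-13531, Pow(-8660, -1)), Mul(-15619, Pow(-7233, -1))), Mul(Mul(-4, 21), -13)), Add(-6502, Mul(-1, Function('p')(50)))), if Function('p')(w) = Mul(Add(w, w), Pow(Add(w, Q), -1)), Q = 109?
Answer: Rational(-5983287560487, 1106600780) ≈ -5406.9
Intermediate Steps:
Function('p')(w) = Mul(2, w, Pow(Add(109, w), -1)) (Function('p')(w) = Mul(Add(w, w), Pow(Add(w, 109), -1)) = Mul(Mul(2, w), Pow(Add(109, w), -1)) = Mul(2, w, Pow(Add(109, w), -1)))
Add(Add(Add(Mul(-13531, Pow(-8660, -1)), Mul(-15619, Pow(-7233, -1))), Mul(Mul(-4, 21), -13)), Add(-6502, Mul(-1, Function('p')(50)))) = Add(Add(Add(Mul(-13531, Pow(-8660, -1)), Mul(-15619, Pow(-7233, -1))), Mul(Mul(-4, 21), -13)), Add(-6502, Mul(-1, Mul(2, 50, Pow(Add(109, 50), -1))))) = Add(Add(Add(Mul(-13531, Rational(-1, 8660)), Mul(-15619, Rational(-1, 7233))), Mul(-84, -13)), Add(-6502, Mul(-1, Mul(2, 50, Pow(159, -1))))) = Add(Add(Add(Rational(13531, 8660), Rational(15619, 7233)), 1092), Add(-6502, Mul(-1, Mul(2, 50, Rational(1, 159))))) = Add(Add(Rational(233130263, 62637780), 1092), Add(-6502, Mul(-1, Rational(100, 159)))) = Add(Rational(68633586023, 62637780), Add(-6502, Rational(-100, 159))) = Add(Rational(68633586023, 62637780), Rational(-1033918, 159)) = Rational(-5983287560487, 1106600780)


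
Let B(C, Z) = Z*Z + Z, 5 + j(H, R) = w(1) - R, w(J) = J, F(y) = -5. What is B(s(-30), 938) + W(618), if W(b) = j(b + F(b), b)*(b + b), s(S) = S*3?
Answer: 111990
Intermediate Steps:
j(H, R) = -4 - R (j(H, R) = -5 + (1 - R) = -4 - R)
s(S) = 3*S
B(C, Z) = Z + Z² (B(C, Z) = Z² + Z = Z + Z²)
W(b) = 2*b*(-4 - b) (W(b) = (-4 - b)*(b + b) = (-4 - b)*(2*b) = 2*b*(-4 - b))
B(s(-30), 938) + W(618) = 938*(1 + 938) - 2*618*(4 + 618) = 938*939 - 2*618*622 = 880782 - 768792 = 111990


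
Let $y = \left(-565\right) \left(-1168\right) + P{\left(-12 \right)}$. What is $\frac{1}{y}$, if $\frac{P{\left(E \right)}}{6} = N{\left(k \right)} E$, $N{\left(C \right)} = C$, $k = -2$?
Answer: $\frac{1}{660064} \approx 1.515 \cdot 10^{-6}$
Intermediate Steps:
$P{\left(E \right)} = - 12 E$ ($P{\left(E \right)} = 6 \left(- 2 E\right) = - 12 E$)
$y = 660064$ ($y = \left(-565\right) \left(-1168\right) - -144 = 659920 + 144 = 660064$)
$\frac{1}{y} = \frac{1}{660064}$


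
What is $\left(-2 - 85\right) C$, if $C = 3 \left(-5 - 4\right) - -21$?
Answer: $522$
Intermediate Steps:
$C = -6$ ($C = 3 \left(-9\right) + 21 = -27 + 21 = -6$)
$\left(-2 - 85\right) C = \left(-2 - 85\right) \left(-6\right) = \left(-87\right) \left(-6\right) = 522$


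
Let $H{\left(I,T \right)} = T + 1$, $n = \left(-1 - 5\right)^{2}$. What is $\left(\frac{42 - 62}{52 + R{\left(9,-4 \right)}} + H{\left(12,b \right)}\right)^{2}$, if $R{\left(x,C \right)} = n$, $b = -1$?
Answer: $\frac{25}{484} \approx 0.051653$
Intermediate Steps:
$n = 36$ ($n = \left(-6\right)^{2} = 36$)
$R{\left(x,C \right)} = 36$
$H{\left(I,T \right)} = 1 + T$
$\left(\frac{42 - 62}{52 + R{\left(9,-4 \right)}} + H{\left(12,b \right)}\right)^{2} = \left(\frac{42 - 62}{52 + 36} + \left(1 - 1\right)\right)^{2} = \left(- \frac{20}{88} + 0\right)^{2} = \left(\left(-20\right) \frac{1}{88} + 0\right)^{2} = \left(- \frac{5}{22} + 0\right)^{2} = \left(- \frac{5}{22}\right)^{2} = \frac{25}{484}$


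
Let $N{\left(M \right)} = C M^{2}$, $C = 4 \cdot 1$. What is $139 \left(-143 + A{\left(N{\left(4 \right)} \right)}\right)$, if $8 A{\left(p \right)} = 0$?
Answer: $-19877$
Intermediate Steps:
$C = 4$
$N{\left(M \right)} = 4 M^{2}$
$A{\left(p \right)} = 0$ ($A{\left(p \right)} = \frac{1}{8} \cdot 0 = 0$)
$139 \left(-143 + A{\left(N{\left(4 \right)} \right)}\right) = 139 \left(-143 + 0\right) = 139 \left(-143\right) = -19877$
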